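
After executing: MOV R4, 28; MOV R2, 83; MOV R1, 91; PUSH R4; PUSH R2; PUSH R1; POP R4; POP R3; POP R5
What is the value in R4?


Stack trace (top is rightmost):
  MOV R4, 28  → R4 = 28
  MOV R2, 83  → R2 = 83
  MOV R1, 91  → R1 = 91
  PUSH R4  → stack: [28]
  PUSH R2  → stack: [28, 83]
  PUSH R1  → stack: [28, 83, 91]
  POP R4  → R4 = 91, stack: [28, 83]
  POP R3  → R3 = 83, stack: [28]
  POP R5  → R5 = 28, stack: []
Final: R4 = 91

91


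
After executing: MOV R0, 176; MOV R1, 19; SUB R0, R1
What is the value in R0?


Register state trace:
  MOV R0, 176  → R0 = 176
  MOV R1, 19  → R1 = 19
  SUB R0, R1  → R0 = 176 - 19 = 157
Final: R0 = 157

157


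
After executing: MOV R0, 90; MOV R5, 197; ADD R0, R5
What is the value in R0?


Register state trace:
  MOV R0, 90  → R0 = 90
  MOV R5, 197  → R5 = 197
  ADD R0, R5  → R0 = 90 + 197 = 287
Final: R0 = 287

287


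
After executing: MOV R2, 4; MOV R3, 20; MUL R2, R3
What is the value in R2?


Register state trace:
  MOV R2, 4  → R2 = 4
  MOV R3, 20  → R3 = 20
  MUL R2, R3  → R2 = 4 * 20 = 80
Final: R2 = 80

80


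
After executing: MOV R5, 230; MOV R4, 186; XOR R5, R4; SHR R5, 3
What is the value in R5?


Register state trace:
  MOV R5, 230  → R5 = 230 (0b11100110)
  MOV R4, 186  → R4 = 186 (0b10111010)
  XOR R5, R4  → R5 = 230 XOR 186 = 92 (0b01011100)
  SHR R5, 3  → R5 = 92 >> 3 = 11
Final: R5 = 11

11


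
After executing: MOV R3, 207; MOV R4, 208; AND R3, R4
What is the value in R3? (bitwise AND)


Register state trace:
  MOV R3, 207  → R3 = 207 (0b11001111)
  MOV R4, 208  → R4 = 208 (0b11010000)
  AND R3, R4  → R3 = 207 AND 208 = 192 (0b11000000)
Final: R3 = 192

192


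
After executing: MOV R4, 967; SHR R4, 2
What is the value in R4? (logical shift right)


Register state trace:
  MOV R4, 967  → R4 = 967
  SHR R4, 2  → R4 = 967 >> 2 = 967 // 2^2 = 241
Final: R4 = 241

241


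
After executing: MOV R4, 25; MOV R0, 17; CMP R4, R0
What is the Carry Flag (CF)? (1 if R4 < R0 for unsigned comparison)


Register state trace:
  MOV R4, 25  → R4 = 25
  MOV R0, 17  → R0 = 17
  CMP R4, R0  → unsigned 25 - 17: no borrow
  25 >= 17, so CF = 0
CF = 0

0


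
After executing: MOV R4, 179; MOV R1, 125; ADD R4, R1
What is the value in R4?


Register state trace:
  MOV R4, 179  → R4 = 179
  MOV R1, 125  → R1 = 125
  ADD R4, R1  → R4 = 179 + 125 = 304
Final: R4 = 304

304


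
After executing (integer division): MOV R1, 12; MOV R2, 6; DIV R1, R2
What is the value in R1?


Register state trace:
  MOV R1, 12  → R1 = 12
  MOV R2, 6  → R2 = 6
  DIV R1, R2  → R1 = 12 // 6 = 2
Final: R1 = 2

2


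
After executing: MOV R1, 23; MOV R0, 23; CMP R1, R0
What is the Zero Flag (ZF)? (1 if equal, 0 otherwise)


Register state trace:
  MOV R1, 23  → R1 = 23
  MOV R0, 23  → R0 = 23
  CMP R1, R0  → computes 23 - 23 = 0
  Result is zero, so values are equal
ZF = 1

1


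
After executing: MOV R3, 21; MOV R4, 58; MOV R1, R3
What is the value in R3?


Register state trace:
  MOV R3, 21  → R3 = 21
  MOV R4, 58  → R4 = 58
  MOV R1, R3  → R1 = 21
Final: R3 = 21

21


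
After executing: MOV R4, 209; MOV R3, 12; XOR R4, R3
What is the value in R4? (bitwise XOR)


Register state trace:
  MOV R4, 209  → R4 = 209 (0b11010001)
  MOV R3, 12  → R3 = 12 (0b00001100)
  XOR R4, R3  → R4 = 209 XOR 12 = 221 (0b11011101)
Final: R4 = 221

221


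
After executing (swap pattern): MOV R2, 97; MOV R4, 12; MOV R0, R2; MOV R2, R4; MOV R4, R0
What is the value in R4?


Register state trace (swap pattern):
  MOV R2, 97  → R2 = 97
  MOV R4, 12  → R4 = 12
  MOV R0, R2  → R0 = 97  (save R2)
  MOV R2, R4  → R2 = 12  (R2 gets R4's value)
  MOV R4, R0  → R4 = 97  (R4 gets saved value)
Final: R4 = 97

97


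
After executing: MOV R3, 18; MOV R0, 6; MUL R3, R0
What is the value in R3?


Register state trace:
  MOV R3, 18  → R3 = 18
  MOV R0, 6  → R0 = 6
  MUL R3, R0  → R3 = 18 * 6 = 108
Final: R3 = 108

108


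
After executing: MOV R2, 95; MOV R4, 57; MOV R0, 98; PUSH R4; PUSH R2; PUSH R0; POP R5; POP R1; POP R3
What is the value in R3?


Stack trace (top is rightmost):
  MOV R2, 95  → R2 = 95
  MOV R4, 57  → R4 = 57
  MOV R0, 98  → R0 = 98
  PUSH R4  → stack: [57]
  PUSH R2  → stack: [57, 95]
  PUSH R0  → stack: [57, 95, 98]
  POP R5  → R5 = 98, stack: [57, 95]
  POP R1  → R1 = 95, stack: [57]
  POP R3  → R3 = 57, stack: []
Final: R3 = 57

57


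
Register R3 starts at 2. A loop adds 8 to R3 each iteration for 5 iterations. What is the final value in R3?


Starting value: R3 = 2
  Iter 1: R3 = 2 + 8 = 10
  Iter 2: R3 = 10 + 8 = 18
  Iter 3: R3 = 18 + 8 = 26
  Iter 4: R3 = 26 + 8 = 34
  Iter 5: R3 = 34 + 8 = 42
Final: R3 = 42

42


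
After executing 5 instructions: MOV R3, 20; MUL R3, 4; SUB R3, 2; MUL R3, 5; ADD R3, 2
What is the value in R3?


Register state trace:
  MOV R3, 20  → R3 = 20
  MUL R3, 4  → R3 = 20 * 4 = 80
  SUB R3, 2  → R3 = 80 - 2 = 78
  MUL R3, 5  → R3 = 78 * 5 = 390
  ADD R3, 2  → R3 = 390 + 2 = 392
Final: R3 = 392

392


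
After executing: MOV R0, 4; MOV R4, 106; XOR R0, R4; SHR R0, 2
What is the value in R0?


Register state trace:
  MOV R0, 4  → R0 = 4 (0b00000100)
  MOV R4, 106  → R4 = 106 (0b01101010)
  XOR R0, R4  → R0 = 4 XOR 106 = 110 (0b01101110)
  SHR R0, 2  → R0 = 110 >> 2 = 27
Final: R0 = 27

27


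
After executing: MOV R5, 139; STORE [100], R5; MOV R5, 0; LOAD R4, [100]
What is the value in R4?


Register and memory trace:
  MOV R5, 139  → R5 = 139
  STORE [100], R5  → mem[100] = 139
  MOV R5, 0  → R5 = 0
  LOAD R4, [100]  → R4 = mem[100] = 139
Final: R4 = 139

139


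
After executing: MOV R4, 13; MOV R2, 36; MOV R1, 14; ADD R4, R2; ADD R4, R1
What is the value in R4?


Register state trace:
  MOV R4, 13  → R4 = 13
  MOV R2, 36  → R2 = 36
  MOV R1, 14  → R1 = 14
  ADD R4, R2  → R4 = 13 + 36 = 49
  ADD R4, R1  → R4 = 49 + 14 = 63
Final: R4 = 63

63


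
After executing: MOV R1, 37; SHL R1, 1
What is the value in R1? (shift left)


Register state trace:
  MOV R1, 37  → R1 = 37
  SHL R1, 1  → R1 = 37 << 1 = 37 * 2^1 = 74
Final: R1 = 74

74


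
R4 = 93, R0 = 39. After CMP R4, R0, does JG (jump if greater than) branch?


Trace:
  R4 = 93, R0 = 39
  CMP R4, R0  → compares 93 vs 39
  JG checks: is 93 greater than 39?
  93 > 39, so condition is true
Branch taken: Yes

Yes


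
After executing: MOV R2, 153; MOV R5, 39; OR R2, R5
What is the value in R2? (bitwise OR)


Register state trace:
  MOV R2, 153  → R2 = 153 (0b10011001)
  MOV R5, 39  → R5 = 39 (0b00100111)
  OR R2, R5   → R2 = 153 OR 39 = 191 (0b10111111)
Final: R2 = 191

191


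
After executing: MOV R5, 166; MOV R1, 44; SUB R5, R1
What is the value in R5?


Register state trace:
  MOV R5, 166  → R5 = 166
  MOV R1, 44  → R1 = 44
  SUB R5, R1  → R5 = 166 - 44 = 122
Final: R5 = 122

122


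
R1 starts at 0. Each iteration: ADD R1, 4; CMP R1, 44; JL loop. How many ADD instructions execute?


Loop trace (R1 starts at 0, target 44, step 4):
  ADD #1: R1 = 0 + 4 = 4  → 4 < 44, loop
  ADD #2: R1 = 4 + 4 = 8  → 8 < 44, loop
  ADD #3: R1 = 8 + 4 = 12  → 12 < 44, loop
  ADD #4: R1 = 12 + 4 = 16  → 16 < 44, loop
  ADD #5: R1 = 16 + 4 = 20  → 20 < 44, loop
  ADD #6: R1 = 20 + 4 = 24  → 24 < 44, loop
  ADD #7: R1 = 24 + 4 = 28  → 28 < 44, loop
  ADD #8: R1 = 28 + 4 = 32  → 32 < 44, loop
  ADD #9: R1 = 32 + 4 = 36  → 36 < 44, loop
  ADD #10: R1 = 36 + 4 = 40  → 40 < 44, loop
  ADD #11: R1 = 40 + 4 = 44  → 44 >= 44, exit
Total ADD instructions: 11

11


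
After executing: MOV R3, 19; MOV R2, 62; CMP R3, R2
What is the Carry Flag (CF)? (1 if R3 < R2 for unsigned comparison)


Register state trace:
  MOV R3, 19  → R3 = 19
  MOV R2, 62  → R2 = 62
  CMP R3, R2  → unsigned 19 - 62: borrow occurs
  19 < 62, so CF = 1
CF = 1

1


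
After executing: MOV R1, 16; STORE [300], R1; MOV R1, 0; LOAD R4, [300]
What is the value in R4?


Register and memory trace:
  MOV R1, 16  → R1 = 16
  STORE [300], R1  → mem[300] = 16
  MOV R1, 0  → R1 = 0
  LOAD R4, [300]  → R4 = mem[300] = 16
Final: R4 = 16

16


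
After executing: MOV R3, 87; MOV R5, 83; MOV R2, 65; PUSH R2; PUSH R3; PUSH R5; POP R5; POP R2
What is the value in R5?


Stack trace (top is rightmost):
  MOV R3, 87  → R3 = 87
  MOV R5, 83  → R5 = 83
  MOV R2, 65  → R2 = 65
  PUSH R2  → stack: [65]
  PUSH R3  → stack: [65, 87]
  PUSH R5  → stack: [65, 87, 83]
  POP R5  → R5 = 83, stack: [65, 87]
  POP R2  → R2 = 87, stack: [65]
Final: R5 = 83

83


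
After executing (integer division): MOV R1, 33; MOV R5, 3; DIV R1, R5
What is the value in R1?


Register state trace:
  MOV R1, 33  → R1 = 33
  MOV R5, 3  → R5 = 3
  DIV R1, R5  → R1 = 33 // 3 = 11
Final: R1 = 11

11


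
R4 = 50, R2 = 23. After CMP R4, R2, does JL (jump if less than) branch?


Trace:
  R4 = 50, R2 = 23
  CMP R4, R2  → compares 50 vs 23
  JL checks: is 50 less than 23?
  50 > 23, so condition is false
Branch taken: No

No


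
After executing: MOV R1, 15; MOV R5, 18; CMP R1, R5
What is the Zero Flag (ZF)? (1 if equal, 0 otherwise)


Register state trace:
  MOV R1, 15  → R1 = 15
  MOV R5, 18  → R5 = 18
  CMP R1, R5  → computes 15 - 18 = -3
  Result is nonzero, so values are not equal
ZF = 0

0


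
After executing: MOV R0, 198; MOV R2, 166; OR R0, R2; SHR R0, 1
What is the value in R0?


Register state trace:
  MOV R0, 198  → R0 = 198 (0b11000110)
  MOV R2, 166  → R2 = 166 (0b10100110)
  OR R0, R2  → R0 = 198 OR 166 = 230 (0b11100110)
  SHR R0, 1  → R0 = 230 >> 1 = 115
Final: R0 = 115

115


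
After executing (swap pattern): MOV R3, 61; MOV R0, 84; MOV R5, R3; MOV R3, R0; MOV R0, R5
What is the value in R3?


Register state trace (swap pattern):
  MOV R3, 61  → R3 = 61
  MOV R0, 84  → R0 = 84
  MOV R5, R3  → R5 = 61  (save R3)
  MOV R3, R0  → R3 = 84  (R3 gets R0's value)
  MOV R0, R5  → R0 = 61  (R0 gets saved value)
Final: R3 = 84

84


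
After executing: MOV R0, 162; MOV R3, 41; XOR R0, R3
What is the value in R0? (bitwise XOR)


Register state trace:
  MOV R0, 162  → R0 = 162 (0b10100010)
  MOV R3, 41  → R3 = 41 (0b00101001)
  XOR R0, R3  → R0 = 162 XOR 41 = 139 (0b10001011)
Final: R0 = 139

139


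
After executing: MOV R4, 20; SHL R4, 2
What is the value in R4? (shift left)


Register state trace:
  MOV R4, 20  → R4 = 20
  SHL R4, 2  → R4 = 20 << 2 = 20 * 2^2 = 80
Final: R4 = 80

80


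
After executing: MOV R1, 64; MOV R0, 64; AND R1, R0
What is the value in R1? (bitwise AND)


Register state trace:
  MOV R1, 64  → R1 = 64 (0b01000000)
  MOV R0, 64  → R0 = 64 (0b01000000)
  AND R1, R0  → R1 = 64 AND 64 = 64 (0b01000000)
Final: R1 = 64

64


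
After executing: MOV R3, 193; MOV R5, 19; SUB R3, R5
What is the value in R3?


Register state trace:
  MOV R3, 193  → R3 = 193
  MOV R5, 19  → R5 = 19
  SUB R3, R5  → R3 = 193 - 19 = 174
Final: R3 = 174

174


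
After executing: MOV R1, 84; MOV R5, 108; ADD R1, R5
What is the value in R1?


Register state trace:
  MOV R1, 84  → R1 = 84
  MOV R5, 108  → R5 = 108
  ADD R1, R5  → R1 = 84 + 108 = 192
Final: R1 = 192

192


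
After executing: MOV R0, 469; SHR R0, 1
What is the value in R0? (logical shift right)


Register state trace:
  MOV R0, 469  → R0 = 469
  SHR R0, 1  → R0 = 469 >> 1 = 469 // 2^1 = 234
Final: R0 = 234

234


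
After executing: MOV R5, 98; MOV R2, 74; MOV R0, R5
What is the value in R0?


Register state trace:
  MOV R5, 98  → R5 = 98
  MOV R2, 74  → R2 = 74
  MOV R0, R5  → R0 = 98
Final: R0 = 98

98


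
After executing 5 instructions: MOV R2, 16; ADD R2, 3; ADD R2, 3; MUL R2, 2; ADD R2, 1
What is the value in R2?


Register state trace:
  MOV R2, 16  → R2 = 16
  ADD R2, 3  → R2 = 16 + 3 = 19
  ADD R2, 3  → R2 = 19 + 3 = 22
  MUL R2, 2  → R2 = 22 * 2 = 44
  ADD R2, 1  → R2 = 44 + 1 = 45
Final: R2 = 45

45


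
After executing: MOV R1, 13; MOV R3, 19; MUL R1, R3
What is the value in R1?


Register state trace:
  MOV R1, 13  → R1 = 13
  MOV R3, 19  → R3 = 19
  MUL R1, R3  → R1 = 13 * 19 = 247
Final: R1 = 247

247


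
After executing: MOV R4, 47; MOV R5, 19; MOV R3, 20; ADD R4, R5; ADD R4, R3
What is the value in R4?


Register state trace:
  MOV R4, 47  → R4 = 47
  MOV R5, 19  → R5 = 19
  MOV R3, 20  → R3 = 20
  ADD R4, R5  → R4 = 47 + 19 = 66
  ADD R4, R3  → R4 = 66 + 20 = 86
Final: R4 = 86

86


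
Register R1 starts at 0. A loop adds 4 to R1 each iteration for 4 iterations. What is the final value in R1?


Starting value: R1 = 0
  Iter 1: R1 = 0 + 4 = 4
  Iter 2: R1 = 4 + 4 = 8
  Iter 3: R1 = 8 + 4 = 12
  Iter 4: R1 = 12 + 4 = 16
Final: R1 = 16

16


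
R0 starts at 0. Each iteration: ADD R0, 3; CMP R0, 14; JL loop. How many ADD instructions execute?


Loop trace (R0 starts at 0, target 14, step 3):
  ADD #1: R0 = 0 + 3 = 3  → 3 < 14, loop
  ADD #2: R0 = 3 + 3 = 6  → 6 < 14, loop
  ADD #3: R0 = 6 + 3 = 9  → 9 < 14, loop
  ADD #4: R0 = 9 + 3 = 12  → 12 < 14, loop
  ADD #5: R0 = 12 + 3 = 15  → 15 >= 14, exit
Total ADD instructions: 5

5


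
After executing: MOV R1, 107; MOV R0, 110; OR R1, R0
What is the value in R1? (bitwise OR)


Register state trace:
  MOV R1, 107  → R1 = 107 (0b01101011)
  MOV R0, 110  → R0 = 110 (0b01101110)
  OR R1, R0   → R1 = 107 OR 110 = 111 (0b01101111)
Final: R1 = 111

111


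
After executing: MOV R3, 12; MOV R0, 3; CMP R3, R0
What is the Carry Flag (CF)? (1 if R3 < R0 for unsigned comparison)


Register state trace:
  MOV R3, 12  → R3 = 12
  MOV R0, 3  → R0 = 3
  CMP R3, R0  → unsigned 12 - 3: no borrow
  12 >= 3, so CF = 0
CF = 0

0


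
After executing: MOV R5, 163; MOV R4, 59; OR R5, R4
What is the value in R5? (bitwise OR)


Register state trace:
  MOV R5, 163  → R5 = 163 (0b10100011)
  MOV R4, 59  → R4 = 59 (0b00111011)
  OR R5, R4   → R5 = 163 OR 59 = 187 (0b10111011)
Final: R5 = 187

187


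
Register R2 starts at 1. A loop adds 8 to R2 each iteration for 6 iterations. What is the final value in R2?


Starting value: R2 = 1
  Iter 1: R2 = 1 + 8 = 9
  Iter 2: R2 = 9 + 8 = 17
  Iter 3: R2 = 17 + 8 = 25
  Iter 4: R2 = 25 + 8 = 33
  Iter 5: R2 = 33 + 8 = 41
  Iter 6: R2 = 41 + 8 = 49
Final: R2 = 49

49


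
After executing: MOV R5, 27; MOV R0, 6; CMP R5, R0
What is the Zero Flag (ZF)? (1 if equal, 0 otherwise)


Register state trace:
  MOV R5, 27  → R5 = 27
  MOV R0, 6  → R0 = 6
  CMP R5, R0  → computes 27 - 6 = 21
  Result is nonzero, so values are not equal
ZF = 0

0


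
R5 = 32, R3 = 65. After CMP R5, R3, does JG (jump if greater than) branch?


Trace:
  R5 = 32, R3 = 65
  CMP R5, R3  → compares 32 vs 65
  JG checks: is 32 greater than 65?
  32 < 65, so condition is false
Branch taken: No

No


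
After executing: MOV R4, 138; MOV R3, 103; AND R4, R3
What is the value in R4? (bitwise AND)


Register state trace:
  MOV R4, 138  → R4 = 138 (0b10001010)
  MOV R3, 103  → R3 = 103 (0b01100111)
  AND R4, R3  → R4 = 138 AND 103 = 2 (0b00000010)
Final: R4 = 2

2


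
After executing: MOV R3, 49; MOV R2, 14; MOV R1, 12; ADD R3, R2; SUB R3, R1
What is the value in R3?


Register state trace:
  MOV R3, 49  → R3 = 49
  MOV R2, 14  → R2 = 14
  MOV R1, 12  → R1 = 12
  ADD R3, R2  → R3 = 49 + 14 = 63
  SUB R3, R1  → R3 = 63 - 12 = 51
Final: R3 = 51

51


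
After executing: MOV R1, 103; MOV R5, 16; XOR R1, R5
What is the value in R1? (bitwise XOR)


Register state trace:
  MOV R1, 103  → R1 = 103 (0b01100111)
  MOV R5, 16  → R5 = 16 (0b00010000)
  XOR R1, R5  → R1 = 103 XOR 16 = 119 (0b01110111)
Final: R1 = 119

119


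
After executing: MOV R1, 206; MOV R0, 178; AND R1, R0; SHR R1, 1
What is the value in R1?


Register state trace:
  MOV R1, 206  → R1 = 206 (0b11001110)
  MOV R0, 178  → R0 = 178 (0b10110010)
  AND R1, R0  → R1 = 206 AND 178 = 130 (0b10000010)
  SHR R1, 1  → R1 = 130 >> 1 = 65
Final: R1 = 65

65


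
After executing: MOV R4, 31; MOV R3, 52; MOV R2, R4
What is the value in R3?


Register state trace:
  MOV R4, 31  → R4 = 31
  MOV R3, 52  → R3 = 52
  MOV R2, R4  → R2 = 31
Final: R3 = 52

52


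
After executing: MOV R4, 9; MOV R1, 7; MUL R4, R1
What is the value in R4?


Register state trace:
  MOV R4, 9  → R4 = 9
  MOV R1, 7  → R1 = 7
  MUL R4, R1  → R4 = 9 * 7 = 63
Final: R4 = 63

63


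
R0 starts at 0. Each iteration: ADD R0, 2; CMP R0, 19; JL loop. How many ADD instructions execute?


Loop trace (R0 starts at 0, target 19, step 2):
  ADD #1: R0 = 0 + 2 = 2  → 2 < 19, loop
  ADD #2: R0 = 2 + 2 = 4  → 4 < 19, loop
  ADD #3: R0 = 4 + 2 = 6  → 6 < 19, loop
  ADD #4: R0 = 6 + 2 = 8  → 8 < 19, loop
  ADD #5: R0 = 8 + 2 = 10  → 10 < 19, loop
  ADD #6: R0 = 10 + 2 = 12  → 12 < 19, loop
  ADD #7: R0 = 12 + 2 = 14  → 14 < 19, loop
  ADD #8: R0 = 14 + 2 = 16  → 16 < 19, loop
  ADD #9: R0 = 16 + 2 = 18  → 18 < 19, loop
  ADD #10: R0 = 18 + 2 = 20  → 20 >= 19, exit
Total ADD instructions: 10

10


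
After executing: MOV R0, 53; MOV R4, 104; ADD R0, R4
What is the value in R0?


Register state trace:
  MOV R0, 53  → R0 = 53
  MOV R4, 104  → R4 = 104
  ADD R0, R4  → R0 = 53 + 104 = 157
Final: R0 = 157

157


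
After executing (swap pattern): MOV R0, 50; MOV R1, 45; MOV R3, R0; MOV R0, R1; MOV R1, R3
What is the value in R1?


Register state trace (swap pattern):
  MOV R0, 50  → R0 = 50
  MOV R1, 45  → R1 = 45
  MOV R3, R0  → R3 = 50  (save R0)
  MOV R0, R1  → R0 = 45  (R0 gets R1's value)
  MOV R1, R3  → R1 = 50  (R1 gets saved value)
Final: R1 = 50

50


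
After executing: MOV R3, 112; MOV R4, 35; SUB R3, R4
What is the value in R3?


Register state trace:
  MOV R3, 112  → R3 = 112
  MOV R4, 35  → R4 = 35
  SUB R3, R4  → R3 = 112 - 35 = 77
Final: R3 = 77

77


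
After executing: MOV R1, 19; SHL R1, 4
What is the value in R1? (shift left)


Register state trace:
  MOV R1, 19  → R1 = 19
  SHL R1, 4  → R1 = 19 << 4 = 19 * 2^4 = 304
Final: R1 = 304

304


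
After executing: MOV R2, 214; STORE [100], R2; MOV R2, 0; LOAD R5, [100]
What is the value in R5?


Register and memory trace:
  MOV R2, 214  → R2 = 214
  STORE [100], R2  → mem[100] = 214
  MOV R2, 0  → R2 = 0
  LOAD R5, [100]  → R5 = mem[100] = 214
Final: R5 = 214

214


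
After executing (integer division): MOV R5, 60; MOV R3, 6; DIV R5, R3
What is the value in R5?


Register state trace:
  MOV R5, 60  → R5 = 60
  MOV R3, 6  → R3 = 6
  DIV R5, R3  → R5 = 60 // 6 = 10
Final: R5 = 10

10


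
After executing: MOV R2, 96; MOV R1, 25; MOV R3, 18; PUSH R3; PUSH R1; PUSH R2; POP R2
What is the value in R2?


Stack trace (top is rightmost):
  MOV R2, 96  → R2 = 96
  MOV R1, 25  → R1 = 25
  MOV R3, 18  → R3 = 18
  PUSH R3  → stack: [18]
  PUSH R1  → stack: [18, 25]
  PUSH R2  → stack: [18, 25, 96]
  POP R2  → R2 = 96, stack: [18, 25]
Final: R2 = 96

96


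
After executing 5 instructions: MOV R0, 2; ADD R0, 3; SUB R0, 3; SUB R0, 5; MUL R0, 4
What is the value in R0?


Register state trace:
  MOV R0, 2  → R0 = 2
  ADD R0, 3  → R0 = 2 + 3 = 5
  SUB R0, 3  → R0 = 5 - 3 = 2
  SUB R0, 5  → R0 = 2 - 5 = -3
  MUL R0, 4  → R0 = -3 * 4 = -12
Final: R0 = -12

-12


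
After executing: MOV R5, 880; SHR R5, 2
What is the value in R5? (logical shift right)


Register state trace:
  MOV R5, 880  → R5 = 880
  SHR R5, 2  → R5 = 880 >> 2 = 880 // 2^2 = 220
Final: R5 = 220

220


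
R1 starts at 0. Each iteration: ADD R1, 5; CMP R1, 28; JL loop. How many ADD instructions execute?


Loop trace (R1 starts at 0, target 28, step 5):
  ADD #1: R1 = 0 + 5 = 5  → 5 < 28, loop
  ADD #2: R1 = 5 + 5 = 10  → 10 < 28, loop
  ADD #3: R1 = 10 + 5 = 15  → 15 < 28, loop
  ADD #4: R1 = 15 + 5 = 20  → 20 < 28, loop
  ADD #5: R1 = 20 + 5 = 25  → 25 < 28, loop
  ADD #6: R1 = 25 + 5 = 30  → 30 >= 28, exit
Total ADD instructions: 6

6


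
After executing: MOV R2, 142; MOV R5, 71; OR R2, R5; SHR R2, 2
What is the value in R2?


Register state trace:
  MOV R2, 142  → R2 = 142 (0b10001110)
  MOV R5, 71  → R5 = 71 (0b01000111)
  OR R2, R5  → R2 = 142 OR 71 = 207 (0b11001111)
  SHR R2, 2  → R2 = 207 >> 2 = 51
Final: R2 = 51

51


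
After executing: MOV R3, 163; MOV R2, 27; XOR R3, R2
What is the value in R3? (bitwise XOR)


Register state trace:
  MOV R3, 163  → R3 = 163 (0b10100011)
  MOV R2, 27  → R2 = 27 (0b00011011)
  XOR R3, R2  → R3 = 163 XOR 27 = 184 (0b10111000)
Final: R3 = 184

184


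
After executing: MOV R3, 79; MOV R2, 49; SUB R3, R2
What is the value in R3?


Register state trace:
  MOV R3, 79  → R3 = 79
  MOV R2, 49  → R2 = 49
  SUB R3, R2  → R3 = 79 - 49 = 30
Final: R3 = 30

30


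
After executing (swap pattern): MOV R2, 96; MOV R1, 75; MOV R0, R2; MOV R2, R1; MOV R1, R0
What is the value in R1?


Register state trace (swap pattern):
  MOV R2, 96  → R2 = 96
  MOV R1, 75  → R1 = 75
  MOV R0, R2  → R0 = 96  (save R2)
  MOV R2, R1  → R2 = 75  (R2 gets R1's value)
  MOV R1, R0  → R1 = 96  (R1 gets saved value)
Final: R1 = 96

96


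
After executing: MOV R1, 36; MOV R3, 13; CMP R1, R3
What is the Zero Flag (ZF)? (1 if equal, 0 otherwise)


Register state trace:
  MOV R1, 36  → R1 = 36
  MOV R3, 13  → R3 = 13
  CMP R1, R3  → computes 36 - 13 = 23
  Result is nonzero, so values are not equal
ZF = 0

0


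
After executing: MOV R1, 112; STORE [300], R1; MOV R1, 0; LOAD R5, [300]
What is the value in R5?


Register and memory trace:
  MOV R1, 112  → R1 = 112
  STORE [300], R1  → mem[300] = 112
  MOV R1, 0  → R1 = 0
  LOAD R5, [300]  → R5 = mem[300] = 112
Final: R5 = 112

112


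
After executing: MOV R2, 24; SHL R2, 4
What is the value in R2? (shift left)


Register state trace:
  MOV R2, 24  → R2 = 24
  SHL R2, 4  → R2 = 24 << 4 = 24 * 2^4 = 384
Final: R2 = 384

384


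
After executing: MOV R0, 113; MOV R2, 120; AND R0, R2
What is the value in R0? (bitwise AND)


Register state trace:
  MOV R0, 113  → R0 = 113 (0b01110001)
  MOV R2, 120  → R2 = 120 (0b01111000)
  AND R0, R2  → R0 = 113 AND 120 = 112 (0b01110000)
Final: R0 = 112

112


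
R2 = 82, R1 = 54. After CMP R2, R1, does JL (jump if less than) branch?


Trace:
  R2 = 82, R1 = 54
  CMP R2, R1  → compares 82 vs 54
  JL checks: is 82 less than 54?
  82 > 54, so condition is false
Branch taken: No

No


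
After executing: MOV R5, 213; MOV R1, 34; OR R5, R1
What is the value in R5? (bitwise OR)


Register state trace:
  MOV R5, 213  → R5 = 213 (0b11010101)
  MOV R1, 34  → R1 = 34 (0b00100010)
  OR R5, R1   → R5 = 213 OR 34 = 247 (0b11110111)
Final: R5 = 247

247


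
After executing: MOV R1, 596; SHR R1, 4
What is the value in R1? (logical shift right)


Register state trace:
  MOV R1, 596  → R1 = 596
  SHR R1, 4  → R1 = 596 >> 4 = 596 // 2^4 = 37
Final: R1 = 37

37


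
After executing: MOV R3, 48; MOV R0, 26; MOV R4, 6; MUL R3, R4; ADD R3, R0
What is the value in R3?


Register state trace:
  MOV R3, 48  → R3 = 48
  MOV R0, 26  → R0 = 26
  MOV R4, 6  → R4 = 6
  MUL R3, R4  → R3 = 48 * 6 = 288
  ADD R3, R0  → R3 = 288 + 26 = 314
Final: R3 = 314

314


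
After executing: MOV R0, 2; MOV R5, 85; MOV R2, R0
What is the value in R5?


Register state trace:
  MOV R0, 2  → R0 = 2
  MOV R5, 85  → R5 = 85
  MOV R2, R0  → R2 = 2
Final: R5 = 85

85


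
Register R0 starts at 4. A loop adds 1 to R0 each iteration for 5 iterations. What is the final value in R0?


Starting value: R0 = 4
  Iter 1: R0 = 4 + 1 = 5
  Iter 2: R0 = 5 + 1 = 6
  Iter 3: R0 = 6 + 1 = 7
  Iter 4: R0 = 7 + 1 = 8
  Iter 5: R0 = 8 + 1 = 9
Final: R0 = 9

9


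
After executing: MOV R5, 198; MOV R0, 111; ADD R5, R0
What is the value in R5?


Register state trace:
  MOV R5, 198  → R5 = 198
  MOV R0, 111  → R0 = 111
  ADD R5, R0  → R5 = 198 + 111 = 309
Final: R5 = 309

309


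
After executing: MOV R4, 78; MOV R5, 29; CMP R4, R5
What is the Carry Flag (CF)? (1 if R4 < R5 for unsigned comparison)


Register state trace:
  MOV R4, 78  → R4 = 78
  MOV R5, 29  → R5 = 29
  CMP R4, R5  → unsigned 78 - 29: no borrow
  78 >= 29, so CF = 0
CF = 0

0


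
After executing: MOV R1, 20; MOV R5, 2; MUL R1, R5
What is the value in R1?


Register state trace:
  MOV R1, 20  → R1 = 20
  MOV R5, 2  → R5 = 2
  MUL R1, R5  → R1 = 20 * 2 = 40
Final: R1 = 40

40


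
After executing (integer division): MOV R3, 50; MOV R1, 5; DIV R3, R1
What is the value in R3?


Register state trace:
  MOV R3, 50  → R3 = 50
  MOV R1, 5  → R1 = 5
  DIV R3, R1  → R3 = 50 // 5 = 10
Final: R3 = 10

10


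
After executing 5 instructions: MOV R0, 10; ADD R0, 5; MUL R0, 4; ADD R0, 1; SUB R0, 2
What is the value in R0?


Register state trace:
  MOV R0, 10  → R0 = 10
  ADD R0, 5  → R0 = 10 + 5 = 15
  MUL R0, 4  → R0 = 15 * 4 = 60
  ADD R0, 1  → R0 = 60 + 1 = 61
  SUB R0, 2  → R0 = 61 - 2 = 59
Final: R0 = 59

59


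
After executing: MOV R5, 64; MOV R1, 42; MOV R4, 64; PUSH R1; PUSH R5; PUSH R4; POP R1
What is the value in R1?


Stack trace (top is rightmost):
  MOV R5, 64  → R5 = 64
  MOV R1, 42  → R1 = 42
  MOV R4, 64  → R4 = 64
  PUSH R1  → stack: [42]
  PUSH R5  → stack: [42, 64]
  PUSH R4  → stack: [42, 64, 64]
  POP R1  → R1 = 64, stack: [42, 64]
Final: R1 = 64

64


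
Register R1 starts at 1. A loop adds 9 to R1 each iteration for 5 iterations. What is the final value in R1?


Starting value: R1 = 1
  Iter 1: R1 = 1 + 9 = 10
  Iter 2: R1 = 10 + 9 = 19
  Iter 3: R1 = 19 + 9 = 28
  Iter 4: R1 = 28 + 9 = 37
  Iter 5: R1 = 37 + 9 = 46
Final: R1 = 46

46


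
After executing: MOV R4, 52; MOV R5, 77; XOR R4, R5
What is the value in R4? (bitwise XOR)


Register state trace:
  MOV R4, 52  → R4 = 52 (0b00110100)
  MOV R5, 77  → R5 = 77 (0b01001101)
  XOR R4, R5  → R4 = 52 XOR 77 = 121 (0b01111001)
Final: R4 = 121

121


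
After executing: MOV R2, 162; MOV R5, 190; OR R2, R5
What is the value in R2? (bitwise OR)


Register state trace:
  MOV R2, 162  → R2 = 162 (0b10100010)
  MOV R5, 190  → R5 = 190 (0b10111110)
  OR R2, R5   → R2 = 162 OR 190 = 190 (0b10111110)
Final: R2 = 190

190


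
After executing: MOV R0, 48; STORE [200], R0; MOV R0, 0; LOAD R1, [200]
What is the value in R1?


Register and memory trace:
  MOV R0, 48  → R0 = 48
  STORE [200], R0  → mem[200] = 48
  MOV R0, 0  → R0 = 0
  LOAD R1, [200]  → R1 = mem[200] = 48
Final: R1 = 48

48


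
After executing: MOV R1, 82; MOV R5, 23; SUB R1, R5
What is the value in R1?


Register state trace:
  MOV R1, 82  → R1 = 82
  MOV R5, 23  → R5 = 23
  SUB R1, R5  → R1 = 82 - 23 = 59
Final: R1 = 59

59


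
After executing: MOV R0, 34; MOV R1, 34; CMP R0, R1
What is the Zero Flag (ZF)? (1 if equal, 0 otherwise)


Register state trace:
  MOV R0, 34  → R0 = 34
  MOV R1, 34  → R1 = 34
  CMP R0, R1  → computes 34 - 34 = 0
  Result is zero, so values are equal
ZF = 1

1


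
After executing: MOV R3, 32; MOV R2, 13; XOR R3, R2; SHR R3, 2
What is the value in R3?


Register state trace:
  MOV R3, 32  → R3 = 32 (0b00100000)
  MOV R2, 13  → R2 = 13 (0b00001101)
  XOR R3, R2  → R3 = 32 XOR 13 = 45 (0b00101101)
  SHR R3, 2  → R3 = 45 >> 2 = 11
Final: R3 = 11

11


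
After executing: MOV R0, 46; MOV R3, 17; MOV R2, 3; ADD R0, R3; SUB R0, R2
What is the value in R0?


Register state trace:
  MOV R0, 46  → R0 = 46
  MOV R3, 17  → R3 = 17
  MOV R2, 3  → R2 = 3
  ADD R0, R3  → R0 = 46 + 17 = 63
  SUB R0, R2  → R0 = 63 - 3 = 60
Final: R0 = 60

60


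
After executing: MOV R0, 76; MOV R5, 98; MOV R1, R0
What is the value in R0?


Register state trace:
  MOV R0, 76  → R0 = 76
  MOV R5, 98  → R5 = 98
  MOV R1, R0  → R1 = 76
Final: R0 = 76

76


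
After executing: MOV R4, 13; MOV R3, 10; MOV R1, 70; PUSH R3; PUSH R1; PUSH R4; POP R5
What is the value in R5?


Stack trace (top is rightmost):
  MOV R4, 13  → R4 = 13
  MOV R3, 10  → R3 = 10
  MOV R1, 70  → R1 = 70
  PUSH R3  → stack: [10]
  PUSH R1  → stack: [10, 70]
  PUSH R4  → stack: [10, 70, 13]
  POP R5  → R5 = 13, stack: [10, 70]
Final: R5 = 13

13


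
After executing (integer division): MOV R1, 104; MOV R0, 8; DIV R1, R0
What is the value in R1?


Register state trace:
  MOV R1, 104  → R1 = 104
  MOV R0, 8  → R0 = 8
  DIV R1, R0  → R1 = 104 // 8 = 13
Final: R1 = 13

13


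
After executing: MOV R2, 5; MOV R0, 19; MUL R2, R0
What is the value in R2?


Register state trace:
  MOV R2, 5  → R2 = 5
  MOV R0, 19  → R0 = 19
  MUL R2, R0  → R2 = 5 * 19 = 95
Final: R2 = 95

95


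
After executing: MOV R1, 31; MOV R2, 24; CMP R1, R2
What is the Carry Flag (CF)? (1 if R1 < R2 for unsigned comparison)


Register state trace:
  MOV R1, 31  → R1 = 31
  MOV R2, 24  → R2 = 24
  CMP R1, R2  → unsigned 31 - 24: no borrow
  31 >= 24, so CF = 0
CF = 0

0


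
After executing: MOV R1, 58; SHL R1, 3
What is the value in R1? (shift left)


Register state trace:
  MOV R1, 58  → R1 = 58
  SHL R1, 3  → R1 = 58 << 3 = 58 * 2^3 = 464
Final: R1 = 464

464


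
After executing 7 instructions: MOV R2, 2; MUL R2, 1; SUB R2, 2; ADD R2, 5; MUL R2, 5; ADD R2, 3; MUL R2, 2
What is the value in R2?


Register state trace:
  MOV R2, 2  → R2 = 2
  MUL R2, 1  → R2 = 2 * 1 = 2
  SUB R2, 2  → R2 = 2 - 2 = 0
  ADD R2, 5  → R2 = 0 + 5 = 5
  MUL R2, 5  → R2 = 5 * 5 = 25
  ADD R2, 3  → R2 = 25 + 3 = 28
  MUL R2, 2  → R2 = 28 * 2 = 56
Final: R2 = 56

56


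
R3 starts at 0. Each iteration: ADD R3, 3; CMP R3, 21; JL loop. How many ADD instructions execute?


Loop trace (R3 starts at 0, target 21, step 3):
  ADD #1: R3 = 0 + 3 = 3  → 3 < 21, loop
  ADD #2: R3 = 3 + 3 = 6  → 6 < 21, loop
  ADD #3: R3 = 6 + 3 = 9  → 9 < 21, loop
  ADD #4: R3 = 9 + 3 = 12  → 12 < 21, loop
  ADD #5: R3 = 12 + 3 = 15  → 15 < 21, loop
  ADD #6: R3 = 15 + 3 = 18  → 18 < 21, loop
  ADD #7: R3 = 18 + 3 = 21  → 21 >= 21, exit
Total ADD instructions: 7

7


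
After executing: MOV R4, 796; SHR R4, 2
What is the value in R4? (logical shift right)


Register state trace:
  MOV R4, 796  → R4 = 796
  SHR R4, 2  → R4 = 796 >> 2 = 796 // 2^2 = 199
Final: R4 = 199

199


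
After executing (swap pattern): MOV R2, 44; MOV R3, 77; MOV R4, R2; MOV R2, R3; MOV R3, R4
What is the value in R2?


Register state trace (swap pattern):
  MOV R2, 44  → R2 = 44
  MOV R3, 77  → R3 = 77
  MOV R4, R2  → R4 = 44  (save R2)
  MOV R2, R3  → R2 = 77  (R2 gets R3's value)
  MOV R3, R4  → R3 = 44  (R3 gets saved value)
Final: R2 = 77

77


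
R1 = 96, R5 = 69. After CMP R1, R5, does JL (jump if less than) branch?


Trace:
  R1 = 96, R5 = 69
  CMP R1, R5  → compares 96 vs 69
  JL checks: is 96 less than 69?
  96 > 69, so condition is false
Branch taken: No

No


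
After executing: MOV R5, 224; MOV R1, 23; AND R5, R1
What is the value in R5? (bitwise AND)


Register state trace:
  MOV R5, 224  → R5 = 224 (0b11100000)
  MOV R1, 23  → R1 = 23 (0b00010111)
  AND R5, R1  → R5 = 224 AND 23 = 0 (0b00000000)
Final: R5 = 0

0


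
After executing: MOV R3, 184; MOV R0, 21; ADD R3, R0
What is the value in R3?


Register state trace:
  MOV R3, 184  → R3 = 184
  MOV R0, 21  → R0 = 21
  ADD R3, R0  → R3 = 184 + 21 = 205
Final: R3 = 205

205


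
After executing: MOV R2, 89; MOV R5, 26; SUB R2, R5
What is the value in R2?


Register state trace:
  MOV R2, 89  → R2 = 89
  MOV R5, 26  → R5 = 26
  SUB R2, R5  → R2 = 89 - 26 = 63
Final: R2 = 63

63


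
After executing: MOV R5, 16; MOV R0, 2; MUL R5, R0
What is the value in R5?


Register state trace:
  MOV R5, 16  → R5 = 16
  MOV R0, 2  → R0 = 2
  MUL R5, R0  → R5 = 16 * 2 = 32
Final: R5 = 32

32


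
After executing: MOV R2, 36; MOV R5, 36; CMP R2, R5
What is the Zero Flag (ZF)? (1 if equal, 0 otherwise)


Register state trace:
  MOV R2, 36  → R2 = 36
  MOV R5, 36  → R5 = 36
  CMP R2, R5  → computes 36 - 36 = 0
  Result is zero, so values are equal
ZF = 1

1


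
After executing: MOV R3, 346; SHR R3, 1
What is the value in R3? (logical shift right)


Register state trace:
  MOV R3, 346  → R3 = 346
  SHR R3, 1  → R3 = 346 >> 1 = 346 // 2^1 = 173
Final: R3 = 173

173


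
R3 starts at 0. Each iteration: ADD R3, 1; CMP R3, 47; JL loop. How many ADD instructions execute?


Loop trace (R3 starts at 0, target 47, step 1):
  ADD #1: R3 = 0 + 1 = 1  → 1 < 47, loop
  ADD #2: R3 = 1 + 1 = 2  → 2 < 47, loop
  ADD #3: R3 = 2 + 1 = 3  → 3 < 47, loop
  ADD #4: R3 = 3 + 1 = 4  → 4 < 47, loop
  ADD #5: R3 = 4 + 1 = 5  → 5 < 47, loop
  ADD #6: R3 = 5 + 1 = 6  → 6 < 47, loop
  ADD #7: R3 = 6 + 1 = 7  → 7 < 47, loop
  ADD #8: R3 = 7 + 1 = 8  → 8 < 47, loop
  ADD #9: R3 = 8 + 1 = 9  → 9 < 47, loop
  ADD #10: R3 = 9 + 1 = 10  → 10 < 47, loop
  ADD #11: R3 = 10 + 1 = 11  → 11 < 47, loop
  ADD #12: R3 = 11 + 1 = 12  → 12 < 47, loop
  ADD #13: R3 = 12 + 1 = 13  → 13 < 47, loop
  ADD #14: R3 = 13 + 1 = 14  → 14 < 47, loop
  ADD #15: R3 = 14 + 1 = 15  → 15 < 47, loop
  ADD #16: R3 = 15 + 1 = 16  → 16 < 47, loop
  ADD #17: R3 = 16 + 1 = 17  → 17 < 47, loop
  ADD #18: R3 = 17 + 1 = 18  → 18 < 47, loop
  ADD #19: R3 = 18 + 1 = 19  → 19 < 47, loop
  ADD #20: R3 = 19 + 1 = 20  → 20 < 47, loop
  ADD #21: R3 = 20 + 1 = 21  → 21 < 47, loop
  ADD #22: R3 = 21 + 1 = 22  → 22 < 47, loop
  ADD #23: R3 = 22 + 1 = 23  → 23 < 47, loop
  ADD #24: R3 = 23 + 1 = 24  → 24 < 47, loop
  ADD #25: R3 = 24 + 1 = 25  → 25 < 47, loop
  ADD #26: R3 = 25 + 1 = 26  → 26 < 47, loop
  ADD #27: R3 = 26 + 1 = 27  → 27 < 47, loop
  ADD #28: R3 = 27 + 1 = 28  → 28 < 47, loop
  ADD #29: R3 = 28 + 1 = 29  → 29 < 47, loop
  ADD #30: R3 = 29 + 1 = 30  → 30 < 47, loop
  ADD #31: R3 = 30 + 1 = 31  → 31 < 47, loop
  ADD #32: R3 = 31 + 1 = 32  → 32 < 47, loop
  ADD #33: R3 = 32 + 1 = 33  → 33 < 47, loop
  ADD #34: R3 = 33 + 1 = 34  → 34 < 47, loop
  ADD #35: R3 = 34 + 1 = 35  → 35 < 47, loop
  ADD #36: R3 = 35 + 1 = 36  → 36 < 47, loop
  ADD #37: R3 = 36 + 1 = 37  → 37 < 47, loop
  ADD #38: R3 = 37 + 1 = 38  → 38 < 47, loop
  ADD #39: R3 = 38 + 1 = 39  → 39 < 47, loop
  ADD #40: R3 = 39 + 1 = 40  → 40 < 47, loop
  ADD #41: R3 = 40 + 1 = 41  → 41 < 47, loop
  ADD #42: R3 = 41 + 1 = 42  → 42 < 47, loop
  ADD #43: R3 = 42 + 1 = 43  → 43 < 47, loop
  ADD #44: R3 = 43 + 1 = 44  → 44 < 47, loop
  ADD #45: R3 = 44 + 1 = 45  → 45 < 47, loop
  ADD #46: R3 = 45 + 1 = 46  → 46 < 47, loop
  ADD #47: R3 = 46 + 1 = 47  → 47 >= 47, exit
Total ADD instructions: 47

47


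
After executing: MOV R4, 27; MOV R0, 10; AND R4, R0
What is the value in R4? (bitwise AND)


Register state trace:
  MOV R4, 27  → R4 = 27 (0b00011011)
  MOV R0, 10  → R0 = 10 (0b00001010)
  AND R4, R0  → R4 = 27 AND 10 = 10 (0b00001010)
Final: R4 = 10

10


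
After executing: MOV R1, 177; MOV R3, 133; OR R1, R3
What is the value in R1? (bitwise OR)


Register state trace:
  MOV R1, 177  → R1 = 177 (0b10110001)
  MOV R3, 133  → R3 = 133 (0b10000101)
  OR R1, R3   → R1 = 177 OR 133 = 181 (0b10110101)
Final: R1 = 181

181


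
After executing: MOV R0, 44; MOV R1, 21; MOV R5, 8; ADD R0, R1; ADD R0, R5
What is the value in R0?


Register state trace:
  MOV R0, 44  → R0 = 44
  MOV R1, 21  → R1 = 21
  MOV R5, 8  → R5 = 8
  ADD R0, R1  → R0 = 44 + 21 = 65
  ADD R0, R5  → R0 = 65 + 8 = 73
Final: R0 = 73

73


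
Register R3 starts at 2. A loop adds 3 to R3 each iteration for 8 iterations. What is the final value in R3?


Starting value: R3 = 2
  Iter 1: R3 = 2 + 3 = 5
  Iter 2: R3 = 5 + 3 = 8
  Iter 3: R3 = 8 + 3 = 11
  Iter 4: R3 = 11 + 3 = 14
  Iter 5: R3 = 14 + 3 = 17
  Iter 6: R3 = 17 + 3 = 20
  Iter 7: R3 = 20 + 3 = 23
  Iter 8: R3 = 23 + 3 = 26
Final: R3 = 26

26


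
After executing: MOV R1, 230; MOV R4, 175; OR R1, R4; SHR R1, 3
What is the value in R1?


Register state trace:
  MOV R1, 230  → R1 = 230 (0b11100110)
  MOV R4, 175  → R4 = 175 (0b10101111)
  OR R1, R4  → R1 = 230 OR 175 = 239 (0b11101111)
  SHR R1, 3  → R1 = 239 >> 3 = 29
Final: R1 = 29

29


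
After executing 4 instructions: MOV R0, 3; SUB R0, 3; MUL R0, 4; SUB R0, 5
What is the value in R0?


Register state trace:
  MOV R0, 3  → R0 = 3
  SUB R0, 3  → R0 = 3 - 3 = 0
  MUL R0, 4  → R0 = 0 * 4 = 0
  SUB R0, 5  → R0 = 0 - 5 = -5
Final: R0 = -5

-5


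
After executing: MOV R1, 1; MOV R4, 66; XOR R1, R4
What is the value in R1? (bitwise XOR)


Register state trace:
  MOV R1, 1  → R1 = 1 (0b00000001)
  MOV R4, 66  → R4 = 66 (0b01000010)
  XOR R1, R4  → R1 = 1 XOR 66 = 67 (0b01000011)
Final: R1 = 67

67


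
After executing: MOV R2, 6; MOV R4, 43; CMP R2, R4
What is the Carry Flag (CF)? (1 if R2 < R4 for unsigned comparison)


Register state trace:
  MOV R2, 6  → R2 = 6
  MOV R4, 43  → R4 = 43
  CMP R2, R4  → unsigned 6 - 43: borrow occurs
  6 < 43, so CF = 1
CF = 1

1


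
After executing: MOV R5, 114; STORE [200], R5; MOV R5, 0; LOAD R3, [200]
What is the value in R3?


Register and memory trace:
  MOV R5, 114  → R5 = 114
  STORE [200], R5  → mem[200] = 114
  MOV R5, 0  → R5 = 0
  LOAD R3, [200]  → R3 = mem[200] = 114
Final: R3 = 114

114


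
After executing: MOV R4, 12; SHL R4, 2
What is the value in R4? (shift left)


Register state trace:
  MOV R4, 12  → R4 = 12
  SHL R4, 2  → R4 = 12 << 2 = 12 * 2^2 = 48
Final: R4 = 48

48


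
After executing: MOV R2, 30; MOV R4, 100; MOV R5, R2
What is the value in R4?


Register state trace:
  MOV R2, 30  → R2 = 30
  MOV R4, 100  → R4 = 100
  MOV R5, R2  → R5 = 30
Final: R4 = 100

100


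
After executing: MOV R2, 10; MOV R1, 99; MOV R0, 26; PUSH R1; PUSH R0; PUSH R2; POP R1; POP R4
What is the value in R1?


Stack trace (top is rightmost):
  MOV R2, 10  → R2 = 10
  MOV R1, 99  → R1 = 99
  MOV R0, 26  → R0 = 26
  PUSH R1  → stack: [99]
  PUSH R0  → stack: [99, 26]
  PUSH R2  → stack: [99, 26, 10]
  POP R1  → R1 = 10, stack: [99, 26]
  POP R4  → R4 = 26, stack: [99]
Final: R1 = 10

10


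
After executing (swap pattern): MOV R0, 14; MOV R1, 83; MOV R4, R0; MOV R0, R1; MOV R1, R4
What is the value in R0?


Register state trace (swap pattern):
  MOV R0, 14  → R0 = 14
  MOV R1, 83  → R1 = 83
  MOV R4, R0  → R4 = 14  (save R0)
  MOV R0, R1  → R0 = 83  (R0 gets R1's value)
  MOV R1, R4  → R1 = 14  (R1 gets saved value)
Final: R0 = 83

83


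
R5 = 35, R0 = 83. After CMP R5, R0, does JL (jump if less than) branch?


Trace:
  R5 = 35, R0 = 83
  CMP R5, R0  → compares 35 vs 83
  JL checks: is 35 less than 83?
  35 < 83, so condition is true
Branch taken: Yes

Yes


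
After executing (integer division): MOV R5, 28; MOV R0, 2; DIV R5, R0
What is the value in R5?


Register state trace:
  MOV R5, 28  → R5 = 28
  MOV R0, 2  → R0 = 2
  DIV R5, R0  → R5 = 28 // 2 = 14
Final: R5 = 14

14


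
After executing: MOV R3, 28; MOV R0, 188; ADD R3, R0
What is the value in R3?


Register state trace:
  MOV R3, 28  → R3 = 28
  MOV R0, 188  → R0 = 188
  ADD R3, R0  → R3 = 28 + 188 = 216
Final: R3 = 216

216


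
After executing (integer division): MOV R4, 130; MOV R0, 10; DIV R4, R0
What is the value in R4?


Register state trace:
  MOV R4, 130  → R4 = 130
  MOV R0, 10  → R0 = 10
  DIV R4, R0  → R4 = 130 // 10 = 13
Final: R4 = 13

13


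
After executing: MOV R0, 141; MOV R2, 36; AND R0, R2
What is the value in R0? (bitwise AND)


Register state trace:
  MOV R0, 141  → R0 = 141 (0b10001101)
  MOV R2, 36  → R2 = 36 (0b00100100)
  AND R0, R2  → R0 = 141 AND 36 = 4 (0b00000100)
Final: R0 = 4

4
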